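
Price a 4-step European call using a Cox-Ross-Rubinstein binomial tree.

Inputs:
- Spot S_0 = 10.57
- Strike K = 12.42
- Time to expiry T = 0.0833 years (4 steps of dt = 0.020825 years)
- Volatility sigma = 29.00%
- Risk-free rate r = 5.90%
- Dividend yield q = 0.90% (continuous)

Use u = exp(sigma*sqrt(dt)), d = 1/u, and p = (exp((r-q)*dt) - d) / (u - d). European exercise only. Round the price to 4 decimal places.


Answer: Price = V(0,0) = 0.0048

Derivation:
dt = T/N = 0.020825
u = exp(sigma*sqrt(dt)) = 1.042738; d = 1/u = 0.959014
p = (exp((r-q)*dt) - d) / (u - d) = 0.501982
Discount per step: exp(-r*dt) = 0.998772
Stock lattice S(k, i) with i counting down-moves:
  k=0: S(0,0) = 10.5700
  k=1: S(1,0) = 11.0217; S(1,1) = 10.1368
  k=2: S(2,0) = 11.4928; S(2,1) = 10.5700; S(2,2) = 9.7213
  k=3: S(3,0) = 11.9840; S(3,1) = 11.0217; S(3,2) = 10.1368; S(3,3) = 9.3229
  k=4: S(4,0) = 12.4961; S(4,1) = 11.4928; S(4,2) = 10.5700; S(4,3) = 9.7213; S(4,4) = 8.9408
Terminal payoffs V(N, i) = max(S_T - K, 0):
  V(4,0) = 0.076116; V(4,1) = 0.000000; V(4,2) = 0.000000; V(4,3) = 0.000000; V(4,4) = 0.000000
Backward induction: V(k, i) = exp(-r*dt) * [p * V(k+1, i) + (1-p) * V(k+1, i+1)].
  V(3,0) = exp(-r*dt) * [p*0.076116 + (1-p)*0.000000] = 0.038162
  V(3,1) = exp(-r*dt) * [p*0.000000 + (1-p)*0.000000] = 0.000000
  V(3,2) = exp(-r*dt) * [p*0.000000 + (1-p)*0.000000] = 0.000000
  V(3,3) = exp(-r*dt) * [p*0.000000 + (1-p)*0.000000] = 0.000000
  V(2,0) = exp(-r*dt) * [p*0.038162 + (1-p)*0.000000] = 0.019133
  V(2,1) = exp(-r*dt) * [p*0.000000 + (1-p)*0.000000] = 0.000000
  V(2,2) = exp(-r*dt) * [p*0.000000 + (1-p)*0.000000] = 0.000000
  V(1,0) = exp(-r*dt) * [p*0.019133 + (1-p)*0.000000] = 0.009593
  V(1,1) = exp(-r*dt) * [p*0.000000 + (1-p)*0.000000] = 0.000000
  V(0,0) = exp(-r*dt) * [p*0.009593 + (1-p)*0.000000] = 0.004809


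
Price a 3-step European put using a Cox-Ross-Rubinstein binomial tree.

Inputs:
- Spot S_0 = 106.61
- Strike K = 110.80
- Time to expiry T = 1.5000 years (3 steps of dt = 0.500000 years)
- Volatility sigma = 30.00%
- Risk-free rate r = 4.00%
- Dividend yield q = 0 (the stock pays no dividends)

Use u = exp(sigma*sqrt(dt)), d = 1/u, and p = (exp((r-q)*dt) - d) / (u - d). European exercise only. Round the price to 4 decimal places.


dt = T/N = 0.500000
u = exp(sigma*sqrt(dt)) = 1.236311; d = 1/u = 0.808858
p = (exp((r-q)*dt) - d) / (u - d) = 0.494425
Discount per step: exp(-r*dt) = 0.980199
Stock lattice S(k, i) with i counting down-moves:
  k=0: S(0,0) = 106.6100
  k=1: S(1,0) = 131.8031; S(1,1) = 86.2323
  k=2: S(2,0) = 162.9497; S(2,1) = 106.6100; S(2,2) = 69.7497
  k=3: S(3,0) = 201.4565; S(3,1) = 131.8031; S(3,2) = 86.2323; S(3,3) = 56.4176
Terminal payoffs V(N, i) = max(K - S_T, 0):
  V(3,0) = 0.000000; V(3,1) = 0.000000; V(3,2) = 24.567660; V(3,3) = 54.382397
Backward induction: V(k, i) = exp(-r*dt) * [p * V(k+1, i) + (1-p) * V(k+1, i+1)].
  V(2,0) = exp(-r*dt) * [p*0.000000 + (1-p)*0.000000] = 0.000000
  V(2,1) = exp(-r*dt) * [p*0.000000 + (1-p)*24.567660] = 12.174853
  V(2,2) = exp(-r*dt) * [p*24.567660 + (1-p)*54.382397] = 38.856304
  V(1,0) = exp(-r*dt) * [p*0.000000 + (1-p)*12.174853] = 6.033421
  V(1,1) = exp(-r*dt) * [p*12.174853 + (1-p)*38.856304] = 25.156146
  V(0,0) = exp(-r*dt) * [p*6.033421 + (1-p)*25.156146] = 15.390489

Answer: Price = V(0,0) = 15.3905


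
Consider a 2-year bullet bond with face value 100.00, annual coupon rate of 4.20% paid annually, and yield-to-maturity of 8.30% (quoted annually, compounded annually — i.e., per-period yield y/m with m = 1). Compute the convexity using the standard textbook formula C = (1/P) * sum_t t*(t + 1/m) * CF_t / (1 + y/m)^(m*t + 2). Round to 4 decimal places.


Answer: Convexity = 4.9729

Derivation:
Coupon per period c = face * coupon_rate / m = 4.200000
Periods per year m = 1; per-period yield y/m = 0.083000
Number of cashflows N = 2
Cashflows (t years, CF_t, discount factor 1/(1+y/m)^(m*t), PV):
  t = 1.0000: CF_t = 4.200000, DF = 0.923361, PV = 3.878116
  t = 2.0000: CF_t = 104.200000, DF = 0.852596, PV = 88.840461
Price P = sum_t PV_t = 92.718578
Convexity numerator sum_t t*(t + 1/m) * CF_t / (1+y/m)^(m*t + 2):
  t = 1.0000: term = 6.612930
  t = 2.0000: term = 454.469919
Convexity = (1/P) * sum = 461.082849 / 92.718578 = 4.972928


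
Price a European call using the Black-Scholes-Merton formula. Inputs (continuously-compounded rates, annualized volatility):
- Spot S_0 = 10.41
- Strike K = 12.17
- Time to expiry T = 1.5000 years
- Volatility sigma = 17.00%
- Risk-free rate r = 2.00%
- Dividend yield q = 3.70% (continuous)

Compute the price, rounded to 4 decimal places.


Answer: Price = 0.2362

Derivation:
d1 = (ln(S/K) + (r - q + 0.5*sigma^2) * T) / (sigma * sqrt(T)) = -0.76862118
d2 = d1 - sigma * sqrt(T) = -0.97682781
exp(-rT) = 0.97044553; exp(-qT) = 0.94601202
C = S_0 * exp(-qT) * N(d1) - K * exp(-rT) * N(d2)
N(d1) = 0.22105911; N(d2) = 0.16432720
C = 10.4100 * 0.94601202 * 0.22105911 - 12.1700 * 0.97044553 * 0.16432720 = 0.2362


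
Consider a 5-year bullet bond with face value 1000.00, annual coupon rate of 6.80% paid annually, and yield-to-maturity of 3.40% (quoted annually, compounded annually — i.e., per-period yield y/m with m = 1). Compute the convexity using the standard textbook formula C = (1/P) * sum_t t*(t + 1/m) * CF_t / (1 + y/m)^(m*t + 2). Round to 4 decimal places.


Answer: Convexity = 23.9502

Derivation:
Coupon per period c = face * coupon_rate / m = 68.000000
Periods per year m = 1; per-period yield y/m = 0.034000
Number of cashflows N = 5
Cashflows (t years, CF_t, discount factor 1/(1+y/m)^(m*t), PV):
  t = 1.0000: CF_t = 68.000000, DF = 0.967118, PV = 65.764023
  t = 2.0000: CF_t = 68.000000, DF = 0.935317, PV = 63.601570
  t = 3.0000: CF_t = 68.000000, DF = 0.904562, PV = 61.510222
  t = 4.0000: CF_t = 68.000000, DF = 0.874818, PV = 59.487642
  t = 5.0000: CF_t = 1068.000000, DF = 0.846052, PV = 903.584056
Price P = sum_t PV_t = 1153.947513
Convexity numerator sum_t t*(t + 1/m) * CF_t / (1+y/m)^(m*t + 2):
  t = 1.0000: term = 123.020445
  t = 2.0000: term = 356.925855
  t = 3.0000: term = 690.378829
  t = 4.0000: term = 1112.796307
  t = 5.0000: term = 25354.131361
Convexity = (1/P) * sum = 27637.252797 / 1153.947513 = 23.950182


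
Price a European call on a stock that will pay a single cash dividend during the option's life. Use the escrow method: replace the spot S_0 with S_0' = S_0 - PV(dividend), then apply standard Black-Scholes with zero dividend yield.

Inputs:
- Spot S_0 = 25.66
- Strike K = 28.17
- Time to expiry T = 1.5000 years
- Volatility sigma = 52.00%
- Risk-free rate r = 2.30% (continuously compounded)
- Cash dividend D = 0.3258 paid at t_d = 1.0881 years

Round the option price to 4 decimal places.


PV(D) = D * exp(-r * t_d) = 0.3258 * 0.97528426 = 0.31774761
S_0' = S_0 - PV(D) = 25.6600 - 0.31774761 = 25.34225239
d1 = (ln(S_0'/K) + (r + sigma^2/2)*T) / (sigma*sqrt(T)) = 0.20650372
d2 = d1 - sigma*sqrt(T) = -0.43036361
exp(-rT) = 0.96608834
N(d1) = 0.58180127; N(d2) = 0.33346558
C = S_0' * N(d1) - K * exp(-rT) * N(d2) = 25.34225239 * 0.58180127 - 28.1700 * 0.96608834 * 0.33346558 = 5.6690

Answer: Price = 5.6690


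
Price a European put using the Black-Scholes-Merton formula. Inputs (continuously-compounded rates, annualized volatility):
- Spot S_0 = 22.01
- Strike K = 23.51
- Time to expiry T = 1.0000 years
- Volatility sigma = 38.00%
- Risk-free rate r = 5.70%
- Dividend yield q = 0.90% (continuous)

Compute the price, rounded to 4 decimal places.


d1 = (ln(S/K) + (r - q + 0.5*sigma^2) * T) / (sigma * sqrt(T)) = 0.14281851
d2 = d1 - sigma * sqrt(T) = -0.23718149
exp(-rT) = 0.94459407; exp(-qT) = 0.99104038
P = K * exp(-rT) * N(-d2) - S_0 * exp(-qT) * N(-d1)
N(-d1) = 0.44321676; N(-d2) = 0.59374200
P = 23.5100 * 0.94459407 * 0.59374200 - 22.0100 * 0.99104038 * 0.44321676 = 3.5177

Answer: Price = 3.5177


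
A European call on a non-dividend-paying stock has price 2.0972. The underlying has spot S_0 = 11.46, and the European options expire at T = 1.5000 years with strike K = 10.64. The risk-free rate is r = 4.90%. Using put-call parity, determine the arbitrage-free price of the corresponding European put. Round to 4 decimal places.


Answer: Put price = 0.5232

Derivation:
Put-call parity: C - P = S_0 * exp(-qT) - K * exp(-rT).
S_0 * exp(-qT) = 11.4600 * 1.00000000 = 11.46000000
K * exp(-rT) = 10.6400 * 0.92913615 = 9.88600859
P = C - S*exp(-qT) + K*exp(-rT)
P = 2.0972 - 11.46000000 + 9.88600859 = 0.5232


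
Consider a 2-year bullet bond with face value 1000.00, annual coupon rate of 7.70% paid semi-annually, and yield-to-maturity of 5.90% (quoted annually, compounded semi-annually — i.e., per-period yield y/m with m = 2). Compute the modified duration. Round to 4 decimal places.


Answer: Modified duration = 1.8392

Derivation:
Coupon per period c = face * coupon_rate / m = 38.500000
Periods per year m = 2; per-period yield y/m = 0.029500
Number of cashflows N = 4
Cashflows (t years, CF_t, discount factor 1/(1+y/m)^(m*t), PV):
  t = 0.5000: CF_t = 38.500000, DF = 0.971345, PV = 37.396795
  t = 1.0000: CF_t = 38.500000, DF = 0.943512, PV = 36.325201
  t = 1.5000: CF_t = 38.500000, DF = 0.916476, PV = 35.284314
  t = 2.0000: CF_t = 1038.500000, DF = 0.890214, PV = 924.487614
Price P = sum_t PV_t = 1033.493924
First compute Macaulay numerator sum_t t * PV_t:
  t * PV_t at t = 0.5000: 18.698397
  t * PV_t at t = 1.0000: 36.325201
  t * PV_t at t = 1.5000: 52.926471
  t * PV_t at t = 2.0000: 1848.975228
Macaulay duration D = 1956.925297 / 1033.493924 = 1.893504
Modified duration = D / (1 + y/m) = 1.893504 / (1 + 0.029500) = 1.839247


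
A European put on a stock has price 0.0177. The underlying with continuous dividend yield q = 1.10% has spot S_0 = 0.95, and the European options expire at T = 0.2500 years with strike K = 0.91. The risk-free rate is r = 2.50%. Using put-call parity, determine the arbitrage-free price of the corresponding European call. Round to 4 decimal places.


Answer: Call price = 0.0608

Derivation:
Put-call parity: C - P = S_0 * exp(-qT) - K * exp(-rT).
S_0 * exp(-qT) = 0.9500 * 0.99725378 = 0.94739109
K * exp(-rT) = 0.9100 * 0.99376949 = 0.90433024
C = P + S*exp(-qT) - K*exp(-rT)
C = 0.0177 + 0.94739109 - 0.90433024 = 0.0608


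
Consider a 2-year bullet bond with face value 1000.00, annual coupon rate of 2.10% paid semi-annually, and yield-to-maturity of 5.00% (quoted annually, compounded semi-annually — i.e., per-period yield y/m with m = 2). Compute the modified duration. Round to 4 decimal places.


Coupon per period c = face * coupon_rate / m = 10.500000
Periods per year m = 2; per-period yield y/m = 0.025000
Number of cashflows N = 4
Cashflows (t years, CF_t, discount factor 1/(1+y/m)^(m*t), PV):
  t = 0.5000: CF_t = 10.500000, DF = 0.975610, PV = 10.243902
  t = 1.0000: CF_t = 10.500000, DF = 0.951814, PV = 9.994051
  t = 1.5000: CF_t = 10.500000, DF = 0.928599, PV = 9.750294
  t = 2.0000: CF_t = 1010.500000, DF = 0.905951, PV = 915.463127
Price P = sum_t PV_t = 945.451374
First compute Macaulay numerator sum_t t * PV_t:
  t * PV_t at t = 0.5000: 5.121951
  t * PV_t at t = 1.0000: 9.994051
  t * PV_t at t = 1.5000: 14.625441
  t * PV_t at t = 2.0000: 1830.926253
Macaulay duration D = 1860.667696 / 945.451374 = 1.968021
Modified duration = D / (1 + y/m) = 1.968021 / (1 + 0.025000) = 1.920020

Answer: Modified duration = 1.9200


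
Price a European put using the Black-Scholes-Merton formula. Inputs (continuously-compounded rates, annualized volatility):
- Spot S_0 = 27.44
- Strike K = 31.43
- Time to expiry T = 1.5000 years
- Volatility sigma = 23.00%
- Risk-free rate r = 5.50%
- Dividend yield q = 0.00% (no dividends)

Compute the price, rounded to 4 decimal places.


d1 = (ln(S/K) + (r - q + 0.5*sigma^2) * T) / (sigma * sqrt(T)) = -0.04823027
d2 = d1 - sigma * sqrt(T) = -0.32992159
exp(-rT) = 0.92081144; exp(-qT) = 1.00000000
P = K * exp(-rT) * N(-d2) - S_0 * exp(-qT) * N(-d1)
N(-d1) = 0.51923364; N(-d2) = 0.62927039
P = 31.4300 * 0.92081144 * 0.62927039 - 27.4400 * 1.00000000 * 0.51923364 = 3.9640

Answer: Price = 3.9640


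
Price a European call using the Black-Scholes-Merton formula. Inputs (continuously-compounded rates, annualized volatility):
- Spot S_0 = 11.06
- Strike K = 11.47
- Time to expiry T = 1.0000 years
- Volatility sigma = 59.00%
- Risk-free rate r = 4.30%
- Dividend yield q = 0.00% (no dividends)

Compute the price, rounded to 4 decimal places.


d1 = (ln(S/K) + (r - q + 0.5*sigma^2) * T) / (sigma * sqrt(T)) = 0.30618655
d2 = d1 - sigma * sqrt(T) = -0.28381345
exp(-rT) = 0.95791139; exp(-qT) = 1.00000000
C = S_0 * exp(-qT) * N(d1) - K * exp(-rT) * N(d2)
N(d1) = 0.62026869; N(d2) = 0.38827667
C = 11.0600 * 1.00000000 * 0.62026869 - 11.4700 * 0.95791139 * 0.38827667 = 2.5941

Answer: Price = 2.5941


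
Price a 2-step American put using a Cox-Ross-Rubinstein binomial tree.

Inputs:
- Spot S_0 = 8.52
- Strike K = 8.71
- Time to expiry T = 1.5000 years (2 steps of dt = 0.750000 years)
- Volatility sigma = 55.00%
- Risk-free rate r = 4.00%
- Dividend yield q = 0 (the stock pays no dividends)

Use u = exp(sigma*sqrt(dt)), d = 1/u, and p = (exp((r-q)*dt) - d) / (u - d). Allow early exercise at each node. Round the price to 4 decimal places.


dt = T/N = 0.750000
u = exp(sigma*sqrt(dt)) = 1.610128; d = 1/u = 0.621068
p = (exp((r-q)*dt) - d) / (u - d) = 0.413914
Discount per step: exp(-r*dt) = 0.970446
Stock lattice S(k, i) with i counting down-moves:
  k=0: S(0,0) = 8.5200
  k=1: S(1,0) = 13.7183; S(1,1) = 5.2915
  k=2: S(2,0) = 22.0882; S(2,1) = 8.5200; S(2,2) = 3.2864
Terminal payoffs V(N, i) = max(K - S_T, 0):
  V(2,0) = 0.000000; V(2,1) = 0.190000; V(2,2) = 5.423614
Backward induction: V(k, i) = exp(-r*dt) * [p * V(k+1, i) + (1-p) * V(k+1, i+1)]; then take max(V_cont, immediate exercise) for American.
  V(1,0) = exp(-r*dt) * [p*0.000000 + (1-p)*0.190000] = 0.108065; exercise = 0.000000; V(1,0) = max -> 0.108065
  V(1,1) = exp(-r*dt) * [p*0.190000 + (1-p)*5.423614] = 3.161077; exercise = 3.418497; V(1,1) = max -> 3.418497
  V(0,0) = exp(-r*dt) * [p*0.108065 + (1-p)*3.418497] = 1.987727; exercise = 0.190000; V(0,0) = max -> 1.987727

Answer: Price = V(0,0) = 1.9877


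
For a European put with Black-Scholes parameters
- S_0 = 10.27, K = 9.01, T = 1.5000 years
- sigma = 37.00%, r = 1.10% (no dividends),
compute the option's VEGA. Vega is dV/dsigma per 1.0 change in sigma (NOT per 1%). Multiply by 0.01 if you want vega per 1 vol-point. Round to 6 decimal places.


d1 = 0.5518346259; d2 = 0.0986790235
phi(d1) = 0.3425974075; exp(-qT) = 1.0000000000; exp(-rT) = 0.9836353794
Vega = S * exp(-qT) * phi(d1) * sqrt(T) = 10.2700 * 1.0000000000 * 0.3425974075 * 1.2247448714 = 4.309235

Answer: Vega = 4.309235


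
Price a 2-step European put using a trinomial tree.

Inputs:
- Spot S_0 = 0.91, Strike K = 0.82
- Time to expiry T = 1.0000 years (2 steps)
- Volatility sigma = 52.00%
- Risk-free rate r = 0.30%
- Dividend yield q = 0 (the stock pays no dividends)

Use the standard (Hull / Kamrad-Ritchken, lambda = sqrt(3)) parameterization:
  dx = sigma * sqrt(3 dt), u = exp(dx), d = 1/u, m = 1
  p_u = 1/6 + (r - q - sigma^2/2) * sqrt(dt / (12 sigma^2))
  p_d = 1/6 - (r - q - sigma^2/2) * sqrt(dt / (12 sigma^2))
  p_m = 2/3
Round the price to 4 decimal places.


Answer: Price = V(0,0) = 0.1253

Derivation:
dt = T/N = 0.500000; dx = sigma*sqrt(3*dt) = 0.636867
u = exp(dx) = 1.890549; d = 1/u = 0.528947
p_u = 0.114772, p_m = 0.666667, p_d = 0.218561
Discount per step: exp(-r*dt) = 0.998501
Stock lattice S(k, j) with j the centered position index:
  k=0: S(0,+0) = 0.9100
  k=1: S(1,-1) = 0.4813; S(1,+0) = 0.9100; S(1,+1) = 1.7204
  k=2: S(2,-2) = 0.2546; S(2,-1) = 0.4813; S(2,+0) = 0.9100; S(2,+1) = 1.7204; S(2,+2) = 3.2525
Terminal payoffs V(N, j) = max(K - S_T, 0):
  V(2,-2) = 0.565396; V(2,-1) = 0.338658; V(2,+0) = 0.000000; V(2,+1) = 0.000000; V(2,+2) = 0.000000
Backward induction: V(k, j) = exp(-r*dt) * [p_u * V(k+1, j+1) + p_m * V(k+1, j) + p_d * V(k+1, j-1)]
  V(1,-1) = exp(-r*dt) * [p_u*0.000000 + p_m*0.338658 + p_d*0.565396] = 0.348822
  V(1,+0) = exp(-r*dt) * [p_u*0.000000 + p_m*0.000000 + p_d*0.338658] = 0.073907
  V(1,+1) = exp(-r*dt) * [p_u*0.000000 + p_m*0.000000 + p_d*0.000000] = 0.000000
  V(0,+0) = exp(-r*dt) * [p_u*0.000000 + p_m*0.073907 + p_d*0.348822] = 0.125322


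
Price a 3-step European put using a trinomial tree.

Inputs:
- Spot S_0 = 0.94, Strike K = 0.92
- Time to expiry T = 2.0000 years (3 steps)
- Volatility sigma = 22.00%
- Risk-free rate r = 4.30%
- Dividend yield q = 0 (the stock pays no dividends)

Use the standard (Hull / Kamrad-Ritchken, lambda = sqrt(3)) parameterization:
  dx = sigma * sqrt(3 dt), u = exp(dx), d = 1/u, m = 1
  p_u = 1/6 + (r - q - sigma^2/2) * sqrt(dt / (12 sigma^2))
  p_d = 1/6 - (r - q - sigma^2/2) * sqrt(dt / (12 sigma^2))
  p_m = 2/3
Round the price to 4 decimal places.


Answer: Price = V(0,0) = 0.0620

Derivation:
dt = T/N = 0.666667; dx = sigma*sqrt(3*dt) = 0.311127
u = exp(dx) = 1.364963; d = 1/u = 0.732621
p_u = 0.186808, p_m = 0.666667, p_d = 0.146525
Discount per step: exp(-r*dt) = 0.971740
Stock lattice S(k, j) with j the centered position index:
  k=0: S(0,+0) = 0.9400
  k=1: S(1,-1) = 0.6887; S(1,+0) = 0.9400; S(1,+1) = 1.2831
  k=2: S(2,-2) = 0.5045; S(2,-1) = 0.6887; S(2,+0) = 0.9400; S(2,+1) = 1.2831; S(2,+2) = 1.7513
  k=3: S(3,-3) = 0.3696; S(3,-2) = 0.5045; S(3,-1) = 0.6887; S(3,+0) = 0.9400; S(3,+1) = 1.2831; S(3,+2) = 1.7513; S(3,+3) = 2.3905
Terminal payoffs V(N, j) = max(K - S_T, 0):
  V(3,-3) = 0.550371; V(3,-2) = 0.415471; V(3,-1) = 0.231336; V(3,+0) = 0.000000; V(3,+1) = 0.000000; V(3,+2) = 0.000000; V(3,+3) = 0.000000
Backward induction: V(k, j) = exp(-r*dt) * [p_u * V(k+1, j+1) + p_m * V(k+1, j) + p_d * V(k+1, j-1)]
  V(2,-2) = exp(-r*dt) * [p_u*0.231336 + p_m*0.415471 + p_d*0.550371] = 0.389512
  V(2,-1) = exp(-r*dt) * [p_u*0.000000 + p_m*0.231336 + p_d*0.415471] = 0.209022
  V(2,+0) = exp(-r*dt) * [p_u*0.000000 + p_m*0.000000 + p_d*0.231336] = 0.032939
  V(2,+1) = exp(-r*dt) * [p_u*0.000000 + p_m*0.000000 + p_d*0.000000] = 0.000000
  V(2,+2) = exp(-r*dt) * [p_u*0.000000 + p_m*0.000000 + p_d*0.000000] = 0.000000
  V(1,-1) = exp(-r*dt) * [p_u*0.032939 + p_m*0.209022 + p_d*0.389512] = 0.196850
  V(1,+0) = exp(-r*dt) * [p_u*0.000000 + p_m*0.032939 + p_d*0.209022] = 0.051100
  V(1,+1) = exp(-r*dt) * [p_u*0.000000 + p_m*0.000000 + p_d*0.032939] = 0.004690
  V(0,+0) = exp(-r*dt) * [p_u*0.004690 + p_m*0.051100 + p_d*0.196850] = 0.061984


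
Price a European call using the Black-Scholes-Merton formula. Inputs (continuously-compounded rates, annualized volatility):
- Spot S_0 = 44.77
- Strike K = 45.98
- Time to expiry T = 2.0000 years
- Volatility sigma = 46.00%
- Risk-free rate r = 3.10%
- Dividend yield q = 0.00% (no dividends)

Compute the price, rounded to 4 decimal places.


Answer: Price = 12.0122

Derivation:
d1 = (ln(S/K) + (r - q + 0.5*sigma^2) * T) / (sigma * sqrt(T)) = 0.37958069
d2 = d1 - sigma * sqrt(T) = -0.27095755
exp(-rT) = 0.93988289; exp(-qT) = 1.00000000
C = S_0 * exp(-qT) * N(d1) - K * exp(-rT) * N(d2)
N(d1) = 0.64787165; N(d2) = 0.39321184
C = 44.7700 * 1.00000000 * 0.64787165 - 45.9800 * 0.93988289 * 0.39321184 = 12.0122


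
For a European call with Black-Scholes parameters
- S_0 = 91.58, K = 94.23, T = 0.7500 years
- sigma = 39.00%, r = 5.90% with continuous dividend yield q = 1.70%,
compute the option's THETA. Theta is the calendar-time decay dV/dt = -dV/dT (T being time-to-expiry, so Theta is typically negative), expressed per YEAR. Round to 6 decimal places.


Answer: Theta = -9.439357

Derivation:
d1 = 0.1776811886; d2 = -0.1600687189
phi(d1) = 0.3926942987; exp(-qT) = 0.9873309369; exp(-rT) = 0.9567147489
Theta = -S*exp(-qT)*phi(d1)*sigma/(2*sqrt(T)) - r*K*exp(-rT)*N(d2) + q*S*exp(-qT)*N(d1)
N(d1) = 0.5705133203; N(d2) = 0.4364134711; sqrt(T) = 0.8660254038
Term 1 = -91.5800 * 0.9873309369 * 0.3926942987 * 0.3900 / (2 * 0.8660254038) = -7.9950642882
Term 2 = -0.0590 * 94.2300 * 0.9567147489 * 0.4364134711 = -2.3212494816
Term 3 = 0.0170 * 91.5800 * 0.9873309369 * 0.5705133203 = 0.8769565873
Theta = -7.9950642882 + (-2.3212494816) + (0.8769565873) = -9.439357


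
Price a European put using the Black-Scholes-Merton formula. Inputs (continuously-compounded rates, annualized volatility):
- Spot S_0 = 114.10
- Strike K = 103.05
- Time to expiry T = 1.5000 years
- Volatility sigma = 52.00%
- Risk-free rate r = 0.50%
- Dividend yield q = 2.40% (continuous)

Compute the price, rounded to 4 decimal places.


Answer: Price = 22.8037

Derivation:
d1 = (ln(S/K) + (r - q + 0.5*sigma^2) * T) / (sigma * sqrt(T)) = 0.43362398
d2 = d1 - sigma * sqrt(T) = -0.20324335
exp(-rT) = 0.99252805; exp(-qT) = 0.96464029
P = K * exp(-rT) * N(-d2) - S_0 * exp(-qT) * N(-d1)
N(-d1) = 0.33228076; N(-d2) = 0.58052758
P = 103.0500 * 0.99252805 * 0.58052758 - 114.1000 * 0.96464029 * 0.33228076 = 22.8037


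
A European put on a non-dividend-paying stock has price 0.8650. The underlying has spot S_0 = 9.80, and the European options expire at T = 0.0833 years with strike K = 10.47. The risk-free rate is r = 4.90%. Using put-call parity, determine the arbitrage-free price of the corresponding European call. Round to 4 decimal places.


Answer: Call price = 0.2376

Derivation:
Put-call parity: C - P = S_0 * exp(-qT) - K * exp(-rT).
S_0 * exp(-qT) = 9.8000 * 1.00000000 = 9.80000000
K * exp(-rT) = 10.4700 * 0.99592662 = 10.42735170
C = P + S*exp(-qT) - K*exp(-rT)
C = 0.8650 + 9.80000000 - 10.42735170 = 0.2376


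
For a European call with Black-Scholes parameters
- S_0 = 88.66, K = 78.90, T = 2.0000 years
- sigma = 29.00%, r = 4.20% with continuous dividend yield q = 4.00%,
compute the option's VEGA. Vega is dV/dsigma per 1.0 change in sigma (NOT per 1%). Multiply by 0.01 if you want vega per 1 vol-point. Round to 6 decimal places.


d1 = 0.4991871562; d2 = 0.0890652231
phi(d1) = 0.3522083266; exp(-qT) = 0.9231163464; exp(-rT) = 0.9194312561
Vega = S * exp(-qT) * phi(d1) * sqrt(T) = 88.6600 * 0.9231163464 * 0.3522083266 * 1.4142135624 = 40.766064

Answer: Vega = 40.766064


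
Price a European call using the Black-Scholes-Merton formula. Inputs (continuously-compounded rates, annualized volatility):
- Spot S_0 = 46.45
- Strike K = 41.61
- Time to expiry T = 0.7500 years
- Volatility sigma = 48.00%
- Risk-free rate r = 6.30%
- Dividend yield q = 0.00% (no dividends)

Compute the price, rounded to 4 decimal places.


d1 = (ln(S/K) + (r - q + 0.5*sigma^2) * T) / (sigma * sqrt(T)) = 0.58621727
d2 = d1 - sigma * sqrt(T) = 0.17052507
exp(-rT) = 0.95384891; exp(-qT) = 1.00000000
C = S_0 * exp(-qT) * N(d1) - K * exp(-rT) * N(d2)
N(d1) = 0.72113524; N(d2) = 0.56770139
C = 46.4500 * 1.00000000 * 0.72113524 - 41.6100 * 0.95384891 * 0.56770139 = 10.9649

Answer: Price = 10.9649


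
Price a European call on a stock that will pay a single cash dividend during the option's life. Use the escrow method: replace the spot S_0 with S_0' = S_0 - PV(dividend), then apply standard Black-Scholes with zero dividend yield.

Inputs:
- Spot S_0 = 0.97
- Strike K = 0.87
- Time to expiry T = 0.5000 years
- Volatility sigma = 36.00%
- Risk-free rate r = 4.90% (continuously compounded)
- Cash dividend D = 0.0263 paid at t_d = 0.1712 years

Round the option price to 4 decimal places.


PV(D) = D * exp(-r * t_d) = 0.0263 * 0.99164629 = 0.02608030
S_0' = S_0 - PV(D) = 0.9700 - 0.02608030 = 0.94391970
d1 = (ln(S_0'/K) + (r + sigma^2/2)*T) / (sigma*sqrt(T)) = 0.54387468
d2 = d1 - sigma*sqrt(T) = 0.28931624
exp(-rT) = 0.97579769
N(d1) = 0.70673614; N(d2) = 0.61383031
C = S_0' * N(d1) - K * exp(-rT) * N(d2) = 0.94391970 * 0.70673614 - 0.8700 * 0.97579769 * 0.61383031 = 0.1460

Answer: Price = 0.1460


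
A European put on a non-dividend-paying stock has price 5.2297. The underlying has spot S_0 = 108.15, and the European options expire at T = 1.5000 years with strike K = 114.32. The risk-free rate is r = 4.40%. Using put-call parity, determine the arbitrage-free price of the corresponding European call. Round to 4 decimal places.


Put-call parity: C - P = S_0 * exp(-qT) - K * exp(-rT).
S_0 * exp(-qT) = 108.1500 * 1.00000000 = 108.15000000
K * exp(-rT) = 114.3200 * 0.93613086 = 107.01848041
C = P + S*exp(-qT) - K*exp(-rT)
C = 5.2297 + 108.15000000 - 107.01848041 = 6.3612

Answer: Call price = 6.3612


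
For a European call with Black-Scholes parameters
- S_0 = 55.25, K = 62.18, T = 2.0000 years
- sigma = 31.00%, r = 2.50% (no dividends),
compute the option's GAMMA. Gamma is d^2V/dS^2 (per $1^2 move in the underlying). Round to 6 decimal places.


d1 = 0.0637192984; d2 = -0.3746869059
phi(d1) = 0.3981332194; exp(-qT) = 1.0000000000; exp(-rT) = 0.9512294245
Gamma = exp(-qT) * phi(d1) / (S * sigma * sqrt(T)) = 1.0000000000 * 0.3981332194 / (55.2500 * 0.3100 * 1.4142135624) = 0.016437

Answer: Gamma = 0.016437


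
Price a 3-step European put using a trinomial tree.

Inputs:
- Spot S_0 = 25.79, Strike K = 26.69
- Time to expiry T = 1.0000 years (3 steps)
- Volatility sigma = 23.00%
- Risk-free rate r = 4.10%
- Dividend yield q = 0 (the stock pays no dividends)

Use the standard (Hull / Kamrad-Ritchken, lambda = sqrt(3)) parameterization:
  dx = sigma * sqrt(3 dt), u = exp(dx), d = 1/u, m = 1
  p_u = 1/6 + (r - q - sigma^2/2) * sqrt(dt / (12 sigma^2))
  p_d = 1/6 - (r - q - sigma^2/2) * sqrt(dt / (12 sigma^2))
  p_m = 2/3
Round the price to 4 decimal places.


dt = T/N = 0.333333; dx = sigma*sqrt(3*dt) = 0.230000
u = exp(dx) = 1.258600; d = 1/u = 0.794534
p_u = 0.177210, p_m = 0.666667, p_d = 0.156123
Discount per step: exp(-r*dt) = 0.986426
Stock lattice S(k, j) with j the centered position index:
  k=0: S(0,+0) = 25.7900
  k=1: S(1,-1) = 20.4910; S(1,+0) = 25.7900; S(1,+1) = 32.4593
  k=2: S(2,-2) = 16.2808; S(2,-1) = 20.4910; S(2,+0) = 25.7900; S(2,+1) = 32.4593; S(2,+2) = 40.8533
  k=3: S(3,-3) = 12.9356; S(3,-2) = 16.2808; S(3,-1) = 20.4910; S(3,+0) = 25.7900; S(3,+1) = 32.4593; S(3,+2) = 40.8533; S(3,+3) = 51.4179
Terminal payoffs V(N, j) = max(K - S_T, 0):
  V(3,-3) = 13.754353; V(3,-2) = 10.409195; V(3,-1) = 6.198978; V(3,+0) = 0.900000; V(3,+1) = 0.000000; V(3,+2) = 0.000000; V(3,+3) = 0.000000
Backward induction: V(k, j) = exp(-r*dt) * [p_u * V(k+1, j+1) + p_m * V(k+1, j) + p_d * V(k+1, j-1)]
  V(2,-2) = exp(-r*dt) * [p_u*6.198978 + p_m*10.409195 + p_d*13.754353] = 10.047106
  V(2,-1) = exp(-r*dt) * [p_u*0.900000 + p_m*6.198978 + p_d*10.409195] = 5.836939
  V(2,+0) = exp(-r*dt) * [p_u*0.000000 + p_m*0.900000 + p_d*6.198978] = 1.546523
  V(2,+1) = exp(-r*dt) * [p_u*0.000000 + p_m*0.000000 + p_d*0.900000] = 0.138604
  V(2,+2) = exp(-r*dt) * [p_u*0.000000 + p_m*0.000000 + p_d*0.000000] = 0.000000
  V(1,-1) = exp(-r*dt) * [p_u*1.546523 + p_m*5.836939 + p_d*10.047106] = 5.656108
  V(1,+0) = exp(-r*dt) * [p_u*0.138604 + p_m*1.546523 + p_d*5.836939] = 1.940162
  V(1,+1) = exp(-r*dt) * [p_u*0.000000 + p_m*0.138604 + p_d*1.546523] = 0.329319
  V(0,+0) = exp(-r*dt) * [p_u*0.329319 + p_m*1.940162 + p_d*5.656108] = 2.204514

Answer: Price = V(0,0) = 2.2045


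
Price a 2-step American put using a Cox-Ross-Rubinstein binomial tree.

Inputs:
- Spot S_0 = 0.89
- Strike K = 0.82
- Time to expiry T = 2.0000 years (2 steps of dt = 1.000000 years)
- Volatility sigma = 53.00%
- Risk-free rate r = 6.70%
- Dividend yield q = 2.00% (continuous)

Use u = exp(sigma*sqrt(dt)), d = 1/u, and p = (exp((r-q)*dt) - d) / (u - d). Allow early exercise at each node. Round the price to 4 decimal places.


Answer: Price = V(0,0) = 0.1623

Derivation:
dt = T/N = 1.000000
u = exp(sigma*sqrt(dt)) = 1.698932; d = 1/u = 0.588605
p = (exp((r-q)*dt) - d) / (u - d) = 0.413857
Discount per step: exp(-r*dt) = 0.935195
Stock lattice S(k, i) with i counting down-moves:
  k=0: S(0,0) = 0.8900
  k=1: S(1,0) = 1.5120; S(1,1) = 0.5239
  k=2: S(2,0) = 2.5689; S(2,1) = 0.8900; S(2,2) = 0.3083
Terminal payoffs V(N, i) = max(K - S_T, 0):
  V(2,0) = 0.000000; V(2,1) = 0.000000; V(2,2) = 0.511654
Backward induction: V(k, i) = exp(-r*dt) * [p * V(k+1, i) + (1-p) * V(k+1, i+1)]; then take max(V_cont, immediate exercise) for American.
  V(1,0) = exp(-r*dt) * [p*0.000000 + (1-p)*0.000000] = 0.000000; exercise = 0.000000; V(1,0) = max -> 0.000000
  V(1,1) = exp(-r*dt) * [p*0.000000 + (1-p)*0.511654] = 0.280467; exercise = 0.296142; V(1,1) = max -> 0.296142
  V(0,0) = exp(-r*dt) * [p*0.000000 + (1-p)*0.296142] = 0.162332; exercise = 0.000000; V(0,0) = max -> 0.162332


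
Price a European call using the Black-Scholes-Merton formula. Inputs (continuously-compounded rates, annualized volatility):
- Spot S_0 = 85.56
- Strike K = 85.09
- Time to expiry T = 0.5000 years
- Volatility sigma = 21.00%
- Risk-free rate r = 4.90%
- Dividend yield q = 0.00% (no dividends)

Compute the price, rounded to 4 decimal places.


Answer: Price = 6.3551

Derivation:
d1 = (ln(S/K) + (r - q + 0.5*sigma^2) * T) / (sigma * sqrt(T)) = 0.27633305
d2 = d1 - sigma * sqrt(T) = 0.12784063
exp(-rT) = 0.97579769; exp(-qT) = 1.00000000
C = S_0 * exp(-qT) * N(d1) - K * exp(-rT) * N(d2)
N(d1) = 0.60885386; N(d2) = 0.55086245
C = 85.5600 * 1.00000000 * 0.60885386 - 85.0900 * 0.97579769 * 0.55086245 = 6.3551


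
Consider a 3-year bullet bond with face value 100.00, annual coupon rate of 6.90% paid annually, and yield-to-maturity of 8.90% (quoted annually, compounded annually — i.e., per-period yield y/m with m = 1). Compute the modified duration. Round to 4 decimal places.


Coupon per period c = face * coupon_rate / m = 6.900000
Periods per year m = 1; per-period yield y/m = 0.089000
Number of cashflows N = 3
Cashflows (t years, CF_t, discount factor 1/(1+y/m)^(m*t), PV):
  t = 1.0000: CF_t = 6.900000, DF = 0.918274, PV = 6.336088
  t = 2.0000: CF_t = 6.900000, DF = 0.843226, PV = 5.818263
  t = 3.0000: CF_t = 106.900000, DF = 0.774313, PV = 82.774023
Price P = sum_t PV_t = 94.928374
First compute Macaulay numerator sum_t t * PV_t:
  t * PV_t at t = 1.0000: 6.336088
  t * PV_t at t = 2.0000: 11.636526
  t * PV_t at t = 3.0000: 248.322070
Macaulay duration D = 266.294684 / 94.928374 = 2.805217
Modified duration = D / (1 + y/m) = 2.805217 / (1 + 0.089000) = 2.575957

Answer: Modified duration = 2.5760


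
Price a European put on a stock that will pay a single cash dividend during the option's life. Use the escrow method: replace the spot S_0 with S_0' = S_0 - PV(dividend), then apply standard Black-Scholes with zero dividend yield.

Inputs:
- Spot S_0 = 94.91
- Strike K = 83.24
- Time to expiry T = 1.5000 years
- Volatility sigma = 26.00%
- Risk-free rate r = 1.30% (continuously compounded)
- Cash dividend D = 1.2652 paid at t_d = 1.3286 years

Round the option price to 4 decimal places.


PV(D) = D * exp(-r * t_d) = 1.2652 * 0.98287650 = 1.24353535
S_0' = S_0 - PV(D) = 94.9100 - 1.24353535 = 93.66646465
d1 = (ln(S_0'/K) + (r + sigma^2/2)*T) / (sigma*sqrt(T)) = 0.59105629
d2 = d1 - sigma*sqrt(T) = 0.27262263
exp(-rT) = 0.98068890
N(-d1) = 0.27724135; N(-d2) = 0.39257166
P = K * exp(-rT) * N(-d2) - S_0' * N(-d1) = 83.2400 * 0.98068890 * 0.39257166 - 93.66646465 * 0.27724135 = 6.0784

Answer: Price = 6.0784


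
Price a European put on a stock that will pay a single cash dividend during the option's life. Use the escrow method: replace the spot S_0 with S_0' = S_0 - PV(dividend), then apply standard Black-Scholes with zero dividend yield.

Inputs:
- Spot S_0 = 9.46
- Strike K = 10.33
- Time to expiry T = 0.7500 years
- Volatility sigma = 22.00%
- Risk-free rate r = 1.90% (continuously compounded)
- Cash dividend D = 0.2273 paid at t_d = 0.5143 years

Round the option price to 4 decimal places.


PV(D) = D * exp(-r * t_d) = 0.2273 * 0.99027589 = 0.22508971
S_0' = S_0 - PV(D) = 9.4600 - 0.22508971 = 9.23491029
d1 = (ln(S_0'/K) + (r + sigma^2/2)*T) / (sigma*sqrt(T)) = -0.41811383
d2 = d1 - sigma*sqrt(T) = -0.60863942
exp(-rT) = 0.98585105
N(-d1) = 0.66206805; N(-d2) = 0.72861826
P = K * exp(-rT) * N(-d2) - S_0' * N(-d1) = 10.3300 * 0.98585105 * 0.72861826 - 9.23491029 * 0.66206805 = 1.3060

Answer: Price = 1.3060


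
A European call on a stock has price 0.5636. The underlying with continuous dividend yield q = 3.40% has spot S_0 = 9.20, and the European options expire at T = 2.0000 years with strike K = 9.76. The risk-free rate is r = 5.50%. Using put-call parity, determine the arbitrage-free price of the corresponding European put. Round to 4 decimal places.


Put-call parity: C - P = S_0 * exp(-qT) - K * exp(-rT).
S_0 * exp(-qT) = 9.2000 * 0.93426047 = 8.59519636
K * exp(-rT) = 9.7600 * 0.89583414 = 8.74334116
P = C - S*exp(-qT) + K*exp(-rT)
P = 0.5636 - 8.59519636 + 8.74334116 = 0.7117

Answer: Put price = 0.7117


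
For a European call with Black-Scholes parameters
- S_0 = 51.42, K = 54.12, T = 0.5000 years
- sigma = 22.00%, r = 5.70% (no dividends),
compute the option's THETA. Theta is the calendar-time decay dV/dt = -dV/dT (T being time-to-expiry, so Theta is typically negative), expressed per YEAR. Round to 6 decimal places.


Answer: Theta = -4.417704

Derivation:
d1 = -0.0679889693; d2 = -0.2235524611
phi(d1) = 0.3980212898; exp(-qT) = 1.0000000000; exp(-rT) = 0.9719022941
Theta = -S*exp(-qT)*phi(d1)*sigma/(2*sqrt(T)) - r*K*exp(-rT)*N(d2) + q*S*exp(-qT)*N(d1)
N(d1) = 0.4728972076; N(d2) = 0.4115527790; sqrt(T) = 0.7071067812
Term 1 = -51.4200 * 1.0000000000 * 0.3980212898 * 0.2200 / (2 * 0.7071067812) = -3.1838020497
Term 2 = -0.0570 * 54.1200 * 0.9719022941 * 0.4115527790 = -1.2339023446
Term 3 = 0 (no dividend yield, q = 0)
Theta = -3.1838020497 + (-1.2339023446) + (0.0000000000) = -4.417704


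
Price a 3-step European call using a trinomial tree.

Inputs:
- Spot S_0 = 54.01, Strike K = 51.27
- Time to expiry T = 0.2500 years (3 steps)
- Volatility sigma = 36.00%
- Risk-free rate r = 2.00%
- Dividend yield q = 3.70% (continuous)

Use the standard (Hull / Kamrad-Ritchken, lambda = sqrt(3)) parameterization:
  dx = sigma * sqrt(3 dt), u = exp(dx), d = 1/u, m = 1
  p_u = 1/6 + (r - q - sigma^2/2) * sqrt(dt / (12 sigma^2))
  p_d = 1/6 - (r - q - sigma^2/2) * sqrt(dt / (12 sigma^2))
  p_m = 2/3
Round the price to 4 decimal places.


Answer: Price = V(0,0) = 5.1618

Derivation:
dt = T/N = 0.083333; dx = sigma*sqrt(3*dt) = 0.180000
u = exp(dx) = 1.197217; d = 1/u = 0.835270
p_u = 0.147731, p_m = 0.666667, p_d = 0.185602
Discount per step: exp(-r*dt) = 0.998335
Stock lattice S(k, j) with j the centered position index:
  k=0: S(0,+0) = 54.0100
  k=1: S(1,-1) = 45.1129; S(1,+0) = 54.0100; S(1,+1) = 64.6617
  k=2: S(2,-2) = 37.6815; S(2,-1) = 45.1129; S(2,+0) = 54.0100; S(2,+1) = 64.6617; S(2,+2) = 77.4141
  k=3: S(3,-3) = 31.4742; S(3,-2) = 37.6815; S(3,-1) = 45.1129; S(3,+0) = 54.0100; S(3,+1) = 64.6617; S(3,+2) = 77.4141; S(3,+3) = 92.6815
Terminal payoffs V(N, j) = max(S_T - K, 0):
  V(3,-3) = 0.000000; V(3,-2) = 0.000000; V(3,-1) = 0.000000; V(3,+0) = 2.740000; V(3,+1) = 13.391710; V(3,+2) = 26.144122; V(3,+3) = 41.411531
Backward induction: V(k, j) = exp(-r*dt) * [p_u * V(k+1, j+1) + p_m * V(k+1, j) + p_d * V(k+1, j-1)]
  V(2,-2) = exp(-r*dt) * [p_u*0.000000 + p_m*0.000000 + p_d*0.000000] = 0.000000
  V(2,-1) = exp(-r*dt) * [p_u*2.740000 + p_m*0.000000 + p_d*0.000000] = 0.404110
  V(2,+0) = exp(-r*dt) * [p_u*13.391710 + p_m*2.740000 + p_d*0.000000] = 3.798707
  V(2,+1) = exp(-r*dt) * [p_u*26.144122 + p_m*13.391710 + p_d*2.740000] = 13.276519
  V(2,+2) = exp(-r*dt) * [p_u*41.411531 + p_m*26.144122 + p_d*13.391710] = 25.989376
  V(1,-1) = exp(-r*dt) * [p_u*3.798707 + p_m*0.404110 + p_d*0.000000] = 0.829212
  V(1,+0) = exp(-r*dt) * [p_u*13.276519 + p_m*3.798707 + p_d*0.404110] = 4.561227
  V(1,+1) = exp(-r*dt) * [p_u*25.989376 + p_m*13.276519 + p_d*3.798707] = 13.373202
  V(0,+0) = exp(-r*dt) * [p_u*13.373202 + p_m*4.561227 + p_d*0.829212] = 5.161754


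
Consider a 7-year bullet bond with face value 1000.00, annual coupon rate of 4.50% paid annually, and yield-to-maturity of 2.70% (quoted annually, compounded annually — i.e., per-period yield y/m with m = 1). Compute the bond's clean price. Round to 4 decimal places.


Answer: Price = 1113.4240

Derivation:
Coupon per period c = face * coupon_rate / m = 45.000000
Periods per year m = 1; per-period yield y/m = 0.027000
Number of cashflows N = 7
Cashflows (t years, CF_t, discount factor 1/(1+y/m)^(m*t), PV):
  t = 1.0000: CF_t = 45.000000, DF = 0.973710, PV = 43.816943
  t = 2.0000: CF_t = 45.000000, DF = 0.948111, PV = 42.664988
  t = 3.0000: CF_t = 45.000000, DF = 0.923185, PV = 41.543318
  t = 4.0000: CF_t = 45.000000, DF = 0.898914, PV = 40.451138
  t = 5.0000: CF_t = 45.000000, DF = 0.875282, PV = 39.387670
  t = 6.0000: CF_t = 45.000000, DF = 0.852270, PV = 38.352162
  t = 7.0000: CF_t = 1045.000000, DF = 0.829864, PV = 867.207820
Price P = sum_t PV_t = 1113.424038


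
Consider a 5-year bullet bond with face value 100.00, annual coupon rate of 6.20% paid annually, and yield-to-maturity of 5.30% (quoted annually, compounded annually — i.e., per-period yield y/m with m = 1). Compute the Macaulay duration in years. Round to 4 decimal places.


Coupon per period c = face * coupon_rate / m = 6.200000
Periods per year m = 1; per-period yield y/m = 0.053000
Number of cashflows N = 5
Cashflows (t years, CF_t, discount factor 1/(1+y/m)^(m*t), PV):
  t = 1.0000: CF_t = 6.200000, DF = 0.949668, PV = 5.887939
  t = 2.0000: CF_t = 6.200000, DF = 0.901869, PV = 5.591585
  t = 3.0000: CF_t = 6.200000, DF = 0.856475, PV = 5.310147
  t = 4.0000: CF_t = 6.200000, DF = 0.813367, PV = 5.042875
  t = 5.0000: CF_t = 106.200000, DF = 0.772428, PV = 82.031879
Price P = sum_t PV_t = 103.864426
Macaulay numerator sum_t t * PV_t:
  t * PV_t at t = 1.0000: 5.887939
  t * PV_t at t = 2.0000: 11.183170
  t * PV_t at t = 3.0000: 15.930442
  t * PV_t at t = 4.0000: 20.171500
  t * PV_t at t = 5.0000: 410.159396
Macaulay duration D = (sum_t t * PV_t) / P = 463.332448 / 103.864426 = 4.460935

Answer: Macaulay duration = 4.4609 years


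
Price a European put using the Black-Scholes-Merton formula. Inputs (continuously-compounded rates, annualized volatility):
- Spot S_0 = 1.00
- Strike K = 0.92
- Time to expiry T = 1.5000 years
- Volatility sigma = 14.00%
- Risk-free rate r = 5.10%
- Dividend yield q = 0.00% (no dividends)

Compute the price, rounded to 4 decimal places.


d1 = (ln(S/K) + (r - q + 0.5*sigma^2) * T) / (sigma * sqrt(T)) = 1.01818062
d2 = d1 - sigma * sqrt(T) = 0.84671634
exp(-rT) = 0.92635291; exp(-qT) = 1.00000000
P = K * exp(-rT) * N(-d2) - S_0 * exp(-qT) * N(-d1)
N(-d1) = 0.15429606; N(-d2) = 0.19857662
P = 0.9200 * 0.92635291 * 0.19857662 - 1.0000 * 1.00000000 * 0.15429606 = 0.0149

Answer: Price = 0.0149


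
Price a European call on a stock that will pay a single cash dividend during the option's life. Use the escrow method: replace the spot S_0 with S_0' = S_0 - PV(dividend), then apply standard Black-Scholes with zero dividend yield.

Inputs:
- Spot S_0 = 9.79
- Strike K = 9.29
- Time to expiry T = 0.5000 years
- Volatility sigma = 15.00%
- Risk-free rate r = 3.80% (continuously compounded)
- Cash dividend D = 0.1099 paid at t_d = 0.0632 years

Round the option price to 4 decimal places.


PV(D) = D * exp(-r * t_d) = 0.1099 * 0.99760128 = 0.10963638
S_0' = S_0 - PV(D) = 9.7900 - 0.10963638 = 9.68036362
d1 = (ln(S_0'/K) + (r + sigma^2/2)*T) / (sigma*sqrt(T)) = 0.62023552
d2 = d1 - sigma*sqrt(T) = 0.51416951
exp(-rT) = 0.98117936
N(d1) = 0.73244863; N(d2) = 0.69643326
C = S_0' * N(d1) - K * exp(-rT) * N(d2) = 9.68036362 * 0.73244863 - 9.2900 * 0.98117936 * 0.69643326 = 0.7423

Answer: Price = 0.7423


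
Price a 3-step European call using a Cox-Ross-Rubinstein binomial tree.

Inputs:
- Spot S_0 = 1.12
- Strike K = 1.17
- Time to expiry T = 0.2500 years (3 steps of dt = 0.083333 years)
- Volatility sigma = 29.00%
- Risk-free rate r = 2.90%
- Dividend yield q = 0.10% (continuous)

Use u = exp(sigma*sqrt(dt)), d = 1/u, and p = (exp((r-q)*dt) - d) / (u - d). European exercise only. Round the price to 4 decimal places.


Answer: Price = V(0,0) = 0.0496

Derivation:
dt = T/N = 0.083333
u = exp(sigma*sqrt(dt)) = 1.087320; d = 1/u = 0.919693
p = (exp((r-q)*dt) - d) / (u - d) = 0.493019
Discount per step: exp(-r*dt) = 0.997586
Stock lattice S(k, i) with i counting down-moves:
  k=0: S(0,0) = 1.1200
  k=1: S(1,0) = 1.2178; S(1,1) = 1.0301
  k=2: S(2,0) = 1.3241; S(2,1) = 1.1200; S(2,2) = 0.9473
  k=3: S(3,0) = 1.4398; S(3,1) = 1.2178; S(3,2) = 1.0301; S(3,3) = 0.8713
Terminal payoffs V(N, i) = max(S_T - K, 0):
  V(3,0) = 0.269759; V(3,1) = 0.047798; V(3,2) = 0.000000; V(3,3) = 0.000000
Backward induction: V(k, i) = exp(-r*dt) * [p * V(k+1, i) + (1-p) * V(k+1, i+1)].
  V(2,0) = exp(-r*dt) * [p*0.269759 + (1-p)*0.047798] = 0.156850
  V(2,1) = exp(-r*dt) * [p*0.047798 + (1-p)*0.000000] = 0.023509
  V(2,2) = exp(-r*dt) * [p*0.000000 + (1-p)*0.000000] = 0.000000
  V(1,0) = exp(-r*dt) * [p*0.156850 + (1-p)*0.023509] = 0.089033
  V(1,1) = exp(-r*dt) * [p*0.023509 + (1-p)*0.000000] = 0.011562
  V(0,0) = exp(-r*dt) * [p*0.089033 + (1-p)*0.011562] = 0.049637
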